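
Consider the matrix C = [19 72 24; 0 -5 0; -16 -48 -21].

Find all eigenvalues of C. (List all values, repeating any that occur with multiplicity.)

Set up det(tI - C) = 0.
Expanding along the first row, p(t) = t^3 + 7t^2 - 5t - 75.
Since p(-5) = 0, t = -5 is a root.
Dividing by (t + 5) leaves t^2 + 2t - 15.
The quadratic factors as (t + 5)·(t - 3).
Eigenvalues: -5, -5, 3.

-5, -5, 3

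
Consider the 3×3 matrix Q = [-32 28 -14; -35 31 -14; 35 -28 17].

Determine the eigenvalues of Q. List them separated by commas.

3, 3, 10

Compute the characteristic polynomial p(t) = det(tI - Q).
Cofactor expansion gives p(t) = t^3 - 16t^2 + 69t - 90.
Rational-root test: t = 3 gives p(3) = 0.
Dividing by (t - 3) leaves t^2 - 13t + 30.
The quadratic factors as (t - 3)·(t - 10).
Eigenvalues: 3, 3, 10.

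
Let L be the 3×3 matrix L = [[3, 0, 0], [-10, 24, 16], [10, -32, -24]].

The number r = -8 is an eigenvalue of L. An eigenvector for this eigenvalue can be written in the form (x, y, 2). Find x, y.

We need (L + 8I)v = 0.
L + 8I = [[11, 0, 0], [-10, 32, 16], [10, -32, -16]].
Row 1: (11)·x + (0)·y + (0)·2 = 0
Row 2: (-10)·x + (32)·y + (16)·2 = 0
Row 3: (10)·x + (-32)·y + (-16)·2 = 0
Solving gives x = 0, y = -1.
Check: L·(0, -1, 2) = (0, 8, -16) = -8·(0, -1, 2).

0, -1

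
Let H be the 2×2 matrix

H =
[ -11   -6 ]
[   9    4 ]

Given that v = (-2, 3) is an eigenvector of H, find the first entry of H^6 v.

First find the eigenvalue: Hv = (4, -6) = -2·(-2, 3), so λ = -2.
Then H^6 v = λ^6·v = (-2)^6·(-2, 3) = 64·(-2, 3) = (-128, 192).

-128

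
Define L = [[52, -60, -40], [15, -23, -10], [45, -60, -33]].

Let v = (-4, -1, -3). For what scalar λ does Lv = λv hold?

7

Compute Lv: L·(-4, -1, -3) = (-28, -7, -21).
Since Lv = λv, compare component 1: -28 = λ·-4, so λ = 7.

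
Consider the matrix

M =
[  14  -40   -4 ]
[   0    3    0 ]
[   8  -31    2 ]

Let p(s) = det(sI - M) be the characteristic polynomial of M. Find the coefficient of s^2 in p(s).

The coefficient of s^2 of det(sI - M) is −trace(M).
trace(M) = (14) + (3) + (2) = 19, so the coefficient is -19.

-19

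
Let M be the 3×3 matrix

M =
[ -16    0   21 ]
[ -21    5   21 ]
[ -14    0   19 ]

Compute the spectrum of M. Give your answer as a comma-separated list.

The characteristic polynomial is p(s) = det(sI - M).
Cofactor expansion gives p(s) = s^3 - 8s^2 + 5s + 50.
Try s = 5: p(5) = 0, so 5 is a root.
Dividing by (s - 5) leaves s^2 - 3s - 10.
The quadratic factors as (s + 2)·(s - 5).
Eigenvalues: -2, 5, 5.

-2, 5, 5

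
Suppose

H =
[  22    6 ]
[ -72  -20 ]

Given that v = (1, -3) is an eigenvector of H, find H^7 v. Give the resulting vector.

First find the eigenvalue: Hv = (4, -12) = 4·(1, -3), so λ = 4.
Then H^7 v = λ^7·v = 4^7·(1, -3) = 16384·(1, -3) = (16384, -49152).

(16384, -49152)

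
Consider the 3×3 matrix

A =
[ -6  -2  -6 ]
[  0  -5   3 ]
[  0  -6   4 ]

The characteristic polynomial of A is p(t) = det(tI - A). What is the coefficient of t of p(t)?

4

p(t) = t^3 + 7t^2 + 4t - 12.
The coefficient of t is 4.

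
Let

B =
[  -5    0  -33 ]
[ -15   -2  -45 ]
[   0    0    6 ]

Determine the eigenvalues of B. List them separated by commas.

-5, -2, 6

The characteristic polynomial is p(λ) = det(λI - B).
Expanding along the first row, p(λ) = λ^3 + λ^2 - 32λ - 60.
Try λ = -5: p(-5) = 0, so -5 is a root.
Factor out (λ + 5): p(λ) = (λ + 5)·(λ^2 - 4λ - 12).
The quadratic factors as (λ + 2)·(λ - 6).
Eigenvalues: -5, -2, 6.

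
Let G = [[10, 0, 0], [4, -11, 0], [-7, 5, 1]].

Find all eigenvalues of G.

-11, 1, 10

G is lower triangular, so its eigenvalues are the diagonal entries.
Diagonal: 10, -11, 1.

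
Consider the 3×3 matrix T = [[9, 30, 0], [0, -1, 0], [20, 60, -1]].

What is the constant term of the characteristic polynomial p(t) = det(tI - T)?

p(0) = det(0·I − T) = det(−T) = (−1)^3·det(T).
det(T) = 9, so p(0) = -9.

-9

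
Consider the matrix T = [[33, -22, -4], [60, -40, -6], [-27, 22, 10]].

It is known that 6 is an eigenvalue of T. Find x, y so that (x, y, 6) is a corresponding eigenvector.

-4, -6

We need (T - 6I)v = 0.
T - 6I = [[27, -22, -4], [60, -46, -6], [-27, 22, 4]].
Row 1: (27)·x + (-22)·y + (-4)·6 = 0
Row 2: (60)·x + (-46)·y + (-6)·6 = 0
Row 3: (-27)·x + (22)·y + (4)·6 = 0
Solving gives x = -4, y = -6.
Check: T·(-4, -6, 6) = (-24, -36, 36) = 6·(-4, -6, 6).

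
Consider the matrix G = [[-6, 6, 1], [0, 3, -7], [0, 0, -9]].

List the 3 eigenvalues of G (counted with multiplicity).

-9, -6, 3

G is upper triangular, so its eigenvalues are the diagonal entries.
Diagonal: -6, 3, -9.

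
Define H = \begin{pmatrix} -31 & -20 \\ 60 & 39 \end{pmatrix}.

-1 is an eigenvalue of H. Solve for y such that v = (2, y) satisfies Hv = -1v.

-3

We need (H + 1I)v = 0.
H + 1I = [[-30, -20], [60, 40]].
Row 1: (-30)·2 + (-20)·y = 0
Row 2: (60)·2 + (40)·y = 0
Solving gives y = -3.
Check: H·(2, -3) = (-2, 3) = -1·(2, -3).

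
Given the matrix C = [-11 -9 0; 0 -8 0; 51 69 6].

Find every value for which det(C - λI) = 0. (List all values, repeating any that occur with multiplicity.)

Set up det(λI - C) = 0.
Cofactor expansion gives p(λ) = λ^3 + 13λ^2 - 26λ - 528.
Rational-root test: λ = -8 gives p(-8) = 0.
Dividing by (λ + 8) leaves λ^2 + 5λ - 66.
The quadratic factors as (λ + 11)·(λ - 6).
Eigenvalues: -11, -8, 6.

-11, -8, 6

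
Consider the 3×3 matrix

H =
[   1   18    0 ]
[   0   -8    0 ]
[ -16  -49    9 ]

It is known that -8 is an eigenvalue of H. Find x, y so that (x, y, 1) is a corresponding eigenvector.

-2, 1

We need (H + 8I)v = 0.
H + 8I = [[9, 18, 0], [0, 0, 0], [-16, -49, 17]].
Row 1: (9)·x + (18)·y + (0)·1 = 0
Row 2: (0)·x + (0)·y + (0)·1 = 0
Row 3: (-16)·x + (-49)·y + (17)·1 = 0
Solving gives x = -2, y = 1.
Check: H·(-2, 1, 1) = (16, -8, -8) = -8·(-2, 1, 1).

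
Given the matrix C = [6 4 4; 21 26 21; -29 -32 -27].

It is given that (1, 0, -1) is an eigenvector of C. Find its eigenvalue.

Compute Cv: C·(1, 0, -1) = (2, 0, -2).
Since Cv = λv, compare component 1: 2 = λ·1, so λ = 2.

2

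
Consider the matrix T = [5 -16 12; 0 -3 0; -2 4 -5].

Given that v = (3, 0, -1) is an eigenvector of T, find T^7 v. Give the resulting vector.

(3, 0, -1)

First find the eigenvalue: Tv = (3, 0, -1) = 1·(3, 0, -1), so λ = 1.
Then T^7 v = λ^7·v = 1^7·(3, 0, -1) = 1·(3, 0, -1) = (3, 0, -1).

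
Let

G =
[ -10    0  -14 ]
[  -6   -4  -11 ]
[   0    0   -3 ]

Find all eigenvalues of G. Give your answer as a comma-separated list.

Compute the characteristic polynomial p(r) = det(rI - G).
Expanding along the first row, p(r) = r^3 + 17r^2 + 82r + 120.
Rational-root test: r = -3 gives p(-3) = 0.
Factor out (r + 3): p(r) = (r + 3)·(r^2 + 14r + 40).
The quadratic factors as (r + 10)·(r + 4).
Eigenvalues: -10, -4, -3.

-10, -4, -3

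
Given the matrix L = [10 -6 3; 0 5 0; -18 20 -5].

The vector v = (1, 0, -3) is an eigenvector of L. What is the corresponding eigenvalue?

Compute Lv: L·(1, 0, -3) = (1, 0, -3).
Since Lv = λv, compare component 1: 1 = λ·1, so λ = 1.

1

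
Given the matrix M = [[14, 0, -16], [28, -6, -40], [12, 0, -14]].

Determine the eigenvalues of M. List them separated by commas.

Compute the characteristic polynomial p(t) = det(tI - M).
Expanding the 3×3 determinant: p(t) = t^3 + 6t^2 - 4t - 24.
Since p(2) = 0, t = 2 is a root.
Dividing by (t - 2) leaves t^2 + 8t + 12.
The quadratic factors as (t + 6)·(t + 2).
Eigenvalues: -6, -2, 2.

-6, -2, 2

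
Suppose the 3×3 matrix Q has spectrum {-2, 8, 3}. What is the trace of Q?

trace(Q) is the sum of the eigenvalues: (-2) + (8) + (3) = 9.

9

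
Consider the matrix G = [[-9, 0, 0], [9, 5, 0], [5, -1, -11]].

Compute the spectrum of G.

-11, -9, 5

G is lower triangular, so its eigenvalues are the diagonal entries.
Diagonal: -9, 5, -11.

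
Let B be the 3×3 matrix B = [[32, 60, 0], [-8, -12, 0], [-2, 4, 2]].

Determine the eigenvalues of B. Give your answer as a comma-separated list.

2, 8, 12

The characteristic polynomial is p(r) = det(rI - B).
Cofactor expansion gives p(r) = r^3 - 22r^2 + 136r - 192.
Try r = 12: p(12) = 0, so 12 is a root.
Dividing by (r - 12) leaves r^2 - 10r + 16.
The quadratic factors as (r - 2)·(r - 8).
Eigenvalues: 2, 8, 12.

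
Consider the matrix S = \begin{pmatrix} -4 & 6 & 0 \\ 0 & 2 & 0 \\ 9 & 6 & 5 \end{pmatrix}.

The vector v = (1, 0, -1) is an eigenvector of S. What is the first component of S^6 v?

First find the eigenvalue: Sv = (-4, 0, 4) = -4·(1, 0, -1), so λ = -4.
Then S^6 v = λ^6·v = (-4)^6·(1, 0, -1) = 4096·(1, 0, -1) = (4096, 0, -4096).

4096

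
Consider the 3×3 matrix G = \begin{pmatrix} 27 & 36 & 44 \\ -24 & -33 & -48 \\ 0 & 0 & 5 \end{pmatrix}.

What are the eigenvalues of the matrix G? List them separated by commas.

The characteristic polynomial is p(s) = det(sI - G).
Expanding along the first row, p(s) = s^3 + s^2 - 57s + 135.
Rational-root test: s = 3 gives p(3) = 0.
Factor out (s - 3): p(s) = (s - 3)·(s^2 + 4s - 45).
The quadratic factors as (s + 9)·(s - 5).
Eigenvalues: -9, 3, 5.

-9, 3, 5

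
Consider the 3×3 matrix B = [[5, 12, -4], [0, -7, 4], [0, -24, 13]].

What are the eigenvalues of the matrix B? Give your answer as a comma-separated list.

1, 5, 5

Set up det(sI - B) = 0.
Cofactor expansion gives p(s) = s^3 - 11s^2 + 35s - 25.
Try s = 5: p(5) = 0, so 5 is a root.
Factor out (s - 5): p(s) = (s - 5)·(s^2 - 6s + 5).
The quadratic factors as (s - 1)·(s - 5).
Eigenvalues: 1, 5, 5.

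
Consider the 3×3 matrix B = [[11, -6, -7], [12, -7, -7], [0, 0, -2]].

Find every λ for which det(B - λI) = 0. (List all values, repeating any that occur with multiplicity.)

Set up det(lambda·I - B) = 0.
Expanding along the first row, p(lambda) = lambda^3 - 2·lambda^2 - 13·lambda - 10.
Since p(-1) = 0, lambda = -1 is a root.
Dividing by (lambda + 1) leaves lambda^2 - 3·lambda - 10.
The quadratic factors as (lambda + 2)·(lambda - 5).
Eigenvalues: -2, -1, 5.

-2, -1, 5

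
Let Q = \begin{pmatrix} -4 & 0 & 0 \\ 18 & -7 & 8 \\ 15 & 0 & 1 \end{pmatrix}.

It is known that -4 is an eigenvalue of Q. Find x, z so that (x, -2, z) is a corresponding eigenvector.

We need (Q + 4I)v = 0.
Q + 4I = [[0, 0, 0], [18, -3, 8], [15, 0, 5]].
Row 1: (0)·x + (0)·-2 + (0)·z = 0
Row 2: (18)·x + (-3)·-2 + (8)·z = 0
Row 3: (15)·x + (0)·-2 + (5)·z = 0
Solving gives x = 1, z = -3.
Check: Q·(1, -2, -3) = (-4, 8, 12) = -4·(1, -2, -3).

1, -3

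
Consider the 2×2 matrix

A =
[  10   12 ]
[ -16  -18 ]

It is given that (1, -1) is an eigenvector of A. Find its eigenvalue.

Compute Av: A·(1, -1) = (-2, 2).
Since Av = λv, compare component 1: -2 = λ·1, so λ = -2.

-2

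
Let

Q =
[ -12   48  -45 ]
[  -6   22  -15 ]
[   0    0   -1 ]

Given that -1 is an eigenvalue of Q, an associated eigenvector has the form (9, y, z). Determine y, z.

We need (Q + 1I)v = 0.
Q + 1I = [[-11, 48, -45], [-6, 23, -15], [0, 0, 0]].
Row 1: (-11)·9 + (48)·y + (-45)·z = 0
Row 2: (-6)·9 + (23)·y + (-15)·z = 0
Row 3: (0)·9 + (0)·y + (0)·z = 0
Solving gives y = 3, z = 1.
Check: Q·(9, 3, 1) = (-9, -3, -1) = -1·(9, 3, 1).

3, 1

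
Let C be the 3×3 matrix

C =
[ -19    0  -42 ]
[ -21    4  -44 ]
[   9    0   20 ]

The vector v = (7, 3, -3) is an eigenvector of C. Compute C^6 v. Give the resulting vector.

(7, 3, -3)

First find the eigenvalue: Cv = (-7, -3, 3) = -1·(7, 3, -3), so λ = -1.
Then C^6 v = λ^6·v = (-1)^6·(7, 3, -3) = 1·(7, 3, -3) = (7, 3, -3).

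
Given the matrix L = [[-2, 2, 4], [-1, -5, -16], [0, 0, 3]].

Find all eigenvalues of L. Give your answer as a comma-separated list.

The characteristic polynomial is p(lambda) = det(lambda·I - L).
Expanding along the first row, p(lambda) = lambda^3 + 4·lambda^2 - 9·lambda - 36.
Since p(-3) = 0, lambda = -3 is a root.
Factor out (lambda + 3): p(lambda) = (lambda + 3)·(lambda^2 + lambda - 12).
The quadratic factors as (lambda + 4)·(lambda - 3).
Eigenvalues: -4, -3, 3.

-4, -3, 3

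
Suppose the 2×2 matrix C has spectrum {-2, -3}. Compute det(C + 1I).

2

If C has eigenvalues -2, -3, then C + 1I has eigenvalues -1, -2.
det(C + 1I) = (-1) · (-2) = 2.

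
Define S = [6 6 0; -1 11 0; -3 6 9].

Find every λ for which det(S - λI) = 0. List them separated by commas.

Set up det(sI - S) = 0.
Cofactor expansion gives p(s) = s^3 - 26s^2 + 225s - 648.
Rational-root test: s = 8 gives p(8) = 0.
Factor out (s - 8): p(s) = (s - 8)·(s^2 - 18s + 81).
The quadratic factor is (s - 9)^2.
Eigenvalues: 8, 9, 9.

8, 9, 9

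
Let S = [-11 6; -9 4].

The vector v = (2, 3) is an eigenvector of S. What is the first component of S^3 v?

-16

First find the eigenvalue: Sv = (-4, -6) = -2·(2, 3), so λ = -2.
Then S^3 v = λ^3·v = (-2)^3·(2, 3) = -8·(2, 3) = (-16, -24).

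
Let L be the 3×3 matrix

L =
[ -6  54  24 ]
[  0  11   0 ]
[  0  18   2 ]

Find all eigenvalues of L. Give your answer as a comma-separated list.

Set up det(sI - L) = 0.
Expanding along the first row, p(s) = s^3 - 7s^2 - 56s + 132.
Try s = 2: p(2) = 0, so 2 is a root.
Factor out (s - 2): p(s) = (s - 2)·(s^2 - 5s - 66).
The quadratic factors as (s + 6)·(s - 11).
Eigenvalues: -6, 2, 11.

-6, 2, 11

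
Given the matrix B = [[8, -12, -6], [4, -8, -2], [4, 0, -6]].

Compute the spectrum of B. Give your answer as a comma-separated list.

-4, -2, 0

The characteristic polynomial is p(μ) = det(μI - B).
Expanding along the first row, p(μ) = μ^3 + 6μ^2 + 8μ.
Try μ = -2: p(-2) = 0, so -2 is a root.
Factor out (μ + 2): p(μ) = (μ + 2)·(μ^2 + 4μ).
The quadratic factors as (μ + 4)·μ.
Eigenvalues: -4, -2, 0.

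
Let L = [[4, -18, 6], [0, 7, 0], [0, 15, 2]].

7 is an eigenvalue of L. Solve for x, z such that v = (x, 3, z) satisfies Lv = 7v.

We need (L - 7I)v = 0.
L - 7I = [[-3, -18, 6], [0, 0, 0], [0, 15, -5]].
Row 1: (-3)·x + (-18)·3 + (6)·z = 0
Row 2: (0)·x + (0)·3 + (0)·z = 0
Row 3: (0)·x + (15)·3 + (-5)·z = 0
Solving gives x = 0, z = 9.
Check: L·(0, 3, 9) = (0, 21, 63) = 7·(0, 3, 9).

0, 9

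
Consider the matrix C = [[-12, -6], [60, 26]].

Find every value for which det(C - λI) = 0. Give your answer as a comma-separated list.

6, 8

det(C - μI) = (-12 - μ)(26 - μ) - (-6)·(60) = μ^2 - 14μ + 48.
This factors as (μ - 6)·(μ - 8) = 0.
Eigenvalues: 6, 8.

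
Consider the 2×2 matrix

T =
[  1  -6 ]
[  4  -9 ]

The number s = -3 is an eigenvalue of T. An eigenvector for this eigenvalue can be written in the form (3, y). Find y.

2

We need (T + 3I)v = 0.
T + 3I = [[4, -6], [4, -6]].
Row 1: (4)·3 + (-6)·y = 0
Row 2: (4)·3 + (-6)·y = 0
Solving gives y = 2.
Check: T·(3, 2) = (-9, -6) = -3·(3, 2).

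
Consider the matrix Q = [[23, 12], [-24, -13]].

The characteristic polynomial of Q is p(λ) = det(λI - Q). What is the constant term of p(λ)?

p(λ) = λ^2 - 10λ - 11.
The constant term is -11.

-11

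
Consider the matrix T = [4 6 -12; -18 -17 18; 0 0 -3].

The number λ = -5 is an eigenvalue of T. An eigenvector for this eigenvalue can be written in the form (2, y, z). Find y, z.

We need (T + 5I)v = 0.
T + 5I = [[9, 6, -12], [-18, -12, 18], [0, 0, 2]].
Row 1: (9)·2 + (6)·y + (-12)·z = 0
Row 2: (-18)·2 + (-12)·y + (18)·z = 0
Row 3: (0)·2 + (0)·y + (2)·z = 0
Solving gives y = -3, z = 0.
Check: T·(2, -3, 0) = (-10, 15, 0) = -5·(2, -3, 0).

-3, 0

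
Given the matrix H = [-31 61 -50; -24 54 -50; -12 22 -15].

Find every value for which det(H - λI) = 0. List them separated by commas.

Set up det(tI - H) = 0.
Cofactor expansion gives p(t) = t^3 - 8t^2 - 55t + 350.
Rational-root test: t = -7 gives p(-7) = 0.
Dividing by (t + 7) leaves t^2 - 15t + 50.
The quadratic factors as (t - 5)·(t - 10).
Eigenvalues: -7, 5, 10.

-7, 5, 10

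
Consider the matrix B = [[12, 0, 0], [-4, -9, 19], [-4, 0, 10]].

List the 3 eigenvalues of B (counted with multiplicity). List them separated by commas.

-9, 10, 12

The characteristic polynomial is p(μ) = det(μI - B).
Expanding the 3×3 determinant: p(μ) = μ^3 - 13μ^2 - 78μ + 1080.
Since p(-9) = 0, μ = -9 is a root.
Factor out (μ + 9): p(μ) = (μ + 9)·(μ^2 - 22μ + 120).
The quadratic factors as (μ - 10)·(μ - 12).
Eigenvalues: -9, 10, 12.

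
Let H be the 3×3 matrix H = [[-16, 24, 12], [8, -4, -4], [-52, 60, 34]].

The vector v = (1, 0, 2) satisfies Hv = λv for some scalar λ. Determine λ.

Compute Hv: H·(1, 0, 2) = (8, 0, 16).
Since Hv = λv, compare component 1: 8 = λ·1, so λ = 8.

8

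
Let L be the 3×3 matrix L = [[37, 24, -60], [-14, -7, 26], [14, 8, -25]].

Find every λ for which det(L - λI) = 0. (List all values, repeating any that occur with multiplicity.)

Compute the characteristic polynomial p(t) = det(tI - L).
Expanding along the first row, p(t) = t^3 - 5t^2 - 41t + 45.
Since p(-5) = 0, t = -5 is a root.
Factor out (t + 5): p(t) = (t + 5)·(t^2 - 10t + 9).
The quadratic factors as (t - 1)·(t - 9).
Eigenvalues: -5, 1, 9.

-5, 1, 9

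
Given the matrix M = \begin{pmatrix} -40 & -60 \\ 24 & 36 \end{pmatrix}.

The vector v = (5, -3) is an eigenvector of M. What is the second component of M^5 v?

First find the eigenvalue: Mv = (-20, 12) = -4·(5, -3), so λ = -4.
Then M^5 v = λ^5·v = (-4)^5·(5, -3) = -1024·(5, -3) = (-5120, 3072).

3072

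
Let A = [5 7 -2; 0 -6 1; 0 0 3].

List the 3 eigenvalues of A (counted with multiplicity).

-6, 3, 5

A is upper triangular, so its eigenvalues are the diagonal entries.
Diagonal: 5, -6, 3.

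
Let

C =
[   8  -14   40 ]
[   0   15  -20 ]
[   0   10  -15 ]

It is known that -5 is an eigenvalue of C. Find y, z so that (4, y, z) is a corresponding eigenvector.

-2, -2

We need (C + 5I)v = 0.
C + 5I = [[13, -14, 40], [0, 20, -20], [0, 10, -10]].
Row 1: (13)·4 + (-14)·y + (40)·z = 0
Row 2: (0)·4 + (20)·y + (-20)·z = 0
Row 3: (0)·4 + (10)·y + (-10)·z = 0
Solving gives y = -2, z = -2.
Check: C·(4, -2, -2) = (-20, 10, 10) = -5·(4, -2, -2).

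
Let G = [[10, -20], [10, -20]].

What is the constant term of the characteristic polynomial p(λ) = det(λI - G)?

0

p(0) = det(0·I − G) = det(−G) = (−1)^2·det(G).
det(G) = 0, so p(0) = 0.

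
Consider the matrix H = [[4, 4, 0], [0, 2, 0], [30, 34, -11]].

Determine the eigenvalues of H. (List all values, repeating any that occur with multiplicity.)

-11, 2, 4

Set up det(μI - H) = 0.
Expanding along the first row, p(μ) = μ^3 + 5μ^2 - 58μ + 88.
Try μ = 4: p(4) = 0, so 4 is a root.
Dividing by (μ - 4) leaves μ^2 + 9μ - 22.
The quadratic factors as (μ + 11)·(μ - 2).
Eigenvalues: -11, 2, 4.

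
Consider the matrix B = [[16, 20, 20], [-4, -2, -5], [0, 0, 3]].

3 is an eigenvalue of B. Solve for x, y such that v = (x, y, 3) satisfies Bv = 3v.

We need (B - 3I)v = 0.
B - 3I = [[13, 20, 20], [-4, -5, -5], [0, 0, 0]].
Row 1: (13)·x + (20)·y + (20)·3 = 0
Row 2: (-4)·x + (-5)·y + (-5)·3 = 0
Row 3: (0)·x + (0)·y + (0)·3 = 0
Solving gives x = 0, y = -3.
Check: B·(0, -3, 3) = (0, -9, 9) = 3·(0, -3, 3).

0, -3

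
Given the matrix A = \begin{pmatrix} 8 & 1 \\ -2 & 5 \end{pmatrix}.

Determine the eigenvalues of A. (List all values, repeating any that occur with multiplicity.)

det(A - sI) = (8 - s)(5 - s) - (1)·(-2) = s^2 - 13s + 42.
This factors as (s - 6)·(s - 7) = 0.
Eigenvalues: 6, 7.

6, 7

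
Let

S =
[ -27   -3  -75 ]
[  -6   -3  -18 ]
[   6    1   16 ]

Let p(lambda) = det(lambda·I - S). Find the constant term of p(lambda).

p(lambda) = lambda^3 + 14·lambda^2 + 51·lambda + 54.
The constant term is 54.

54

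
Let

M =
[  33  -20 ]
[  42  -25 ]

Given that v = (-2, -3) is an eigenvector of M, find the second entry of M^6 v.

-2187

First find the eigenvalue: Mv = (-6, -9) = 3·(-2, -3), so λ = 3.
Then M^6 v = λ^6·v = 3^6·(-2, -3) = 729·(-2, -3) = (-1458, -2187).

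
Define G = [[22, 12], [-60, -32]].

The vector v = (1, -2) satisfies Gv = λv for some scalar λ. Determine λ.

Compute Gv: G·(1, -2) = (-2, 4).
Since Gv = λv, compare component 1: -2 = λ·1, so λ = -2.

-2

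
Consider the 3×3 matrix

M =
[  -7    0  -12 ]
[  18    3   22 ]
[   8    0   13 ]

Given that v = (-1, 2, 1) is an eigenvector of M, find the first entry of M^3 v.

-125

First find the eigenvalue: Mv = (-5, 10, 5) = 5·(-1, 2, 1), so λ = 5.
Then M^3 v = λ^3·v = 5^3·(-1, 2, 1) = 125·(-1, 2, 1) = (-125, 250, 125).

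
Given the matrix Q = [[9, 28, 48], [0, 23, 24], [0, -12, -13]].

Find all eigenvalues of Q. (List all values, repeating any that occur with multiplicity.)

Compute the characteristic polynomial p(μ) = det(μI - Q).
Expanding along the first row, p(μ) = μ^3 - 19μ^2 + 79μ + 99.
Rational-root test: μ = -1 gives p(-1) = 0.
Dividing by (μ + 1) leaves μ^2 - 20μ + 99.
The quadratic factors as (μ - 9)·(μ - 11).
Eigenvalues: -1, 9, 11.

-1, 9, 11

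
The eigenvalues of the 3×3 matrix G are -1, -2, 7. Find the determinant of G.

14

det(G) is the product of the eigenvalues: (-1) · (-2) · (7) = 14.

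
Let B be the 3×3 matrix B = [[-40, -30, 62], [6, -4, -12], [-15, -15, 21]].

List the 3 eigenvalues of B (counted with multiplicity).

-10, -9, -4

Compute the characteristic polynomial p(μ) = det(μI - B).
Expanding along the first row, p(μ) = μ^3 + 23μ^2 + 166μ + 360.
Rational-root test: μ = -4 gives p(-4) = 0.
Dividing by (μ + 4) leaves μ^2 + 19μ + 90.
The quadratic factors as (μ + 10)·(μ + 9).
Eigenvalues: -10, -9, -4.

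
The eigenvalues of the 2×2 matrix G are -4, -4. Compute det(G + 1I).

If G has eigenvalues -4, -4, then G + 1I has eigenvalues -3, -3.
det(G + 1I) = (-3) · (-3) = 9.

9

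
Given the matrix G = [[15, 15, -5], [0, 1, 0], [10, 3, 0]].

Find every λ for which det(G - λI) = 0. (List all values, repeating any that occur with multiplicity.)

Compute the characteristic polynomial p(s) = det(sI - G).
Expanding the 3×3 determinant: p(s) = s^3 - 16s^2 + 65s - 50.
Rational-root test: s = 1 gives p(1) = 0.
Dividing by (s - 1) leaves s^2 - 15s + 50.
The quadratic factors as (s - 5)·(s - 10).
Eigenvalues: 1, 5, 10.

1, 5, 10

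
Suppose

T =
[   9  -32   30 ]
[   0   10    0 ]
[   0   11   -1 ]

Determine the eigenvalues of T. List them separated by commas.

Set up det(lambda·I - T) = 0.
Expanding along the first row, p(lambda) = lambda^3 - 18·lambda^2 + 71·lambda + 90.
Try lambda = -1: p(-1) = 0, so -1 is a root.
Factor out (lambda + 1): p(lambda) = (lambda + 1)·(lambda^2 - 19·lambda + 90).
The quadratic factors as (lambda - 9)·(lambda - 10).
Eigenvalues: -1, 9, 10.

-1, 9, 10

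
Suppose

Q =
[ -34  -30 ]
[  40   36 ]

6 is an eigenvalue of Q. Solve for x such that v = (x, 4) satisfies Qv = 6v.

We need (Q - 6I)v = 0.
Q - 6I = [[-40, -30], [40, 30]].
Row 1: (-40)·x + (-30)·4 = 0
Row 2: (40)·x + (30)·4 = 0
Solving gives x = -3.
Check: Q·(-3, 4) = (-18, 24) = 6·(-3, 4).

-3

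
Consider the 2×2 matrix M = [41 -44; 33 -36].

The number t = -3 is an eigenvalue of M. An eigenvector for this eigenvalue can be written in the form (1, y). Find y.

1

We need (M + 3I)v = 0.
M + 3I = [[44, -44], [33, -33]].
Row 1: (44)·1 + (-44)·y = 0
Row 2: (33)·1 + (-33)·y = 0
Solving gives y = 1.
Check: M·(1, 1) = (-3, -3) = -3·(1, 1).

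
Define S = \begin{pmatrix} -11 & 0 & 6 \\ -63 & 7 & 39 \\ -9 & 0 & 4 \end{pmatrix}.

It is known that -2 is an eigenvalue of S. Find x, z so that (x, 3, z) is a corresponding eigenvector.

6, 9

We need (S + 2I)v = 0.
S + 2I = [[-9, 0, 6], [-63, 9, 39], [-9, 0, 6]].
Row 1: (-9)·x + (0)·3 + (6)·z = 0
Row 2: (-63)·x + (9)·3 + (39)·z = 0
Row 3: (-9)·x + (0)·3 + (6)·z = 0
Solving gives x = 6, z = 9.
Check: S·(6, 3, 9) = (-12, -6, -18) = -2·(6, 3, 9).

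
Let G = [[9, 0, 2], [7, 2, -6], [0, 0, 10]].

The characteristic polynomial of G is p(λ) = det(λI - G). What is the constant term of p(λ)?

-180

p(λ) = λ^3 - 21λ^2 + 128λ - 180.
The constant term is -180.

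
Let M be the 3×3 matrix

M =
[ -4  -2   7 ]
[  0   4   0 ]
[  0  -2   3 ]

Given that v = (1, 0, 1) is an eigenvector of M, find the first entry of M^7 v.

2187

First find the eigenvalue: Mv = (3, 0, 3) = 3·(1, 0, 1), so λ = 3.
Then M^7 v = λ^7·v = 3^7·(1, 0, 1) = 2187·(1, 0, 1) = (2187, 0, 2187).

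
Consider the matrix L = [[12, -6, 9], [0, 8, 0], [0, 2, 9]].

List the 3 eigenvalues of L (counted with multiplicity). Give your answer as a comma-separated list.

The characteristic polynomial is p(t) = det(tI - L).
Cofactor expansion gives p(t) = t^3 - 29t^2 + 276t - 864.
Since p(8) = 0, t = 8 is a root.
Factor out (t - 8): p(t) = (t - 8)·(t^2 - 21t + 108).
The quadratic factors as (t - 9)·(t - 12).
Eigenvalues: 8, 9, 12.

8, 9, 12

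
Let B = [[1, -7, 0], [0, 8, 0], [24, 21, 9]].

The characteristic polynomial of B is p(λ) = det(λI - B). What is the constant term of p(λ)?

-72

p(λ) = λ^3 - 18λ^2 + 89λ - 72.
The constant term is -72.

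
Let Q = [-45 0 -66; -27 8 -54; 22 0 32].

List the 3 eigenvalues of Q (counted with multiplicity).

-12, -1, 8

The characteristic polynomial is p(t) = det(tI - Q).
Expanding the 3×3 determinant: p(t) = t^3 + 5t^2 - 92t - 96.
Since p(-1) = 0, t = -1 is a root.
Factor out (t + 1): p(t) = (t + 1)·(t^2 + 4t - 96).
The quadratic factors as (t + 12)·(t - 8).
Eigenvalues: -12, -1, 8.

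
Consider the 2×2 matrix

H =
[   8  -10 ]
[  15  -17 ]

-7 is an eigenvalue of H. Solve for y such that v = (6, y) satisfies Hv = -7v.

9

We need (H + 7I)v = 0.
H + 7I = [[15, -10], [15, -10]].
Row 1: (15)·6 + (-10)·y = 0
Row 2: (15)·6 + (-10)·y = 0
Solving gives y = 9.
Check: H·(6, 9) = (-42, -63) = -7·(6, 9).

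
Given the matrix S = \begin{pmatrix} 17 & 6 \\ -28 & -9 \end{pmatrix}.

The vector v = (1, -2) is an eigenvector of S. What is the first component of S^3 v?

First find the eigenvalue: Sv = (5, -10) = 5·(1, -2), so λ = 5.
Then S^3 v = λ^3·v = 5^3·(1, -2) = 125·(1, -2) = (125, -250).

125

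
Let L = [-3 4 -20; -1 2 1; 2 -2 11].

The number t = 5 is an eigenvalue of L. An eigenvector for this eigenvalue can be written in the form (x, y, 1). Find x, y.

We need (L - 5I)v = 0.
L - 5I = [[-8, 4, -20], [-1, -3, 1], [2, -2, 6]].
Row 1: (-8)·x + (4)·y + (-20)·1 = 0
Row 2: (-1)·x + (-3)·y + (1)·1 = 0
Row 3: (2)·x + (-2)·y + (6)·1 = 0
Solving gives x = -2, y = 1.
Check: L·(-2, 1, 1) = (-10, 5, 5) = 5·(-2, 1, 1).

-2, 1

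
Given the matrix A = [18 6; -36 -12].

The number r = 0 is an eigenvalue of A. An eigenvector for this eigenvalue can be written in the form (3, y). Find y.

We need (A)v = 0.
A = [[18, 6], [-36, -12]].
Row 1: (18)·3 + (6)·y = 0
Row 2: (-36)·3 + (-12)·y = 0
Solving gives y = -9.
Check: A·(3, -9) = (0, 0) = 0·(3, -9).

-9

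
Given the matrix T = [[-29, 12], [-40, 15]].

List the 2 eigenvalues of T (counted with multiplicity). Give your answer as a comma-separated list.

-9, -5

det(T - μI) = (-29 - μ)(15 - μ) - (12)·(-40) = μ^2 + 14μ + 45.
This factors as (μ + 9)·(μ + 5) = 0.
Eigenvalues: -9, -5.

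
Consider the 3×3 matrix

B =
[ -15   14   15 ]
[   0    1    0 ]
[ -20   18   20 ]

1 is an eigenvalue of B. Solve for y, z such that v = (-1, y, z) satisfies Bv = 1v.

We need (B - 1I)v = 0.
B - 1I = [[-16, 14, 15], [0, 0, 0], [-20, 18, 19]].
Row 1: (-16)·-1 + (14)·y + (15)·z = 0
Row 2: (0)·-1 + (0)·y + (0)·z = 0
Row 3: (-20)·-1 + (18)·y + (19)·z = 0
Solving gives y = 1, z = -2.
Check: B·(-1, 1, -2) = (-1, 1, -2) = 1·(-1, 1, -2).

1, -2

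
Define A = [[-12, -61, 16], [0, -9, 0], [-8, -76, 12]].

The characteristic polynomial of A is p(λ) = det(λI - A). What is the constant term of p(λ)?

p(λ) = λ^3 + 9λ^2 - 16λ - 144.
The constant term is -144.

-144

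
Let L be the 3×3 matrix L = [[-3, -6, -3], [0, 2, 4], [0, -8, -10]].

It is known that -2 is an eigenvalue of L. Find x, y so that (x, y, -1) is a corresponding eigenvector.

-3, 1

We need (L + 2I)v = 0.
L + 2I = [[-1, -6, -3], [0, 4, 4], [0, -8, -8]].
Row 1: (-1)·x + (-6)·y + (-3)·-1 = 0
Row 2: (0)·x + (4)·y + (4)·-1 = 0
Row 3: (0)·x + (-8)·y + (-8)·-1 = 0
Solving gives x = -3, y = 1.
Check: L·(-3, 1, -1) = (6, -2, 2) = -2·(-3, 1, -1).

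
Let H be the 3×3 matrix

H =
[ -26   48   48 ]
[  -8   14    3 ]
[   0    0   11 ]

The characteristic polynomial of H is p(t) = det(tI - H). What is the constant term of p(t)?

p(t) = t^3 + t^2 - 112t - 220.
The constant term is -220.

-220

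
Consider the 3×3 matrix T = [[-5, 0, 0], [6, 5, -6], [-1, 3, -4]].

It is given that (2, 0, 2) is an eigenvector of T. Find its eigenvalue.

-5

Compute Tv: T·(2, 0, 2) = (-10, 0, -10).
Since Tv = λv, compare component 1: -10 = λ·2, so λ = -5.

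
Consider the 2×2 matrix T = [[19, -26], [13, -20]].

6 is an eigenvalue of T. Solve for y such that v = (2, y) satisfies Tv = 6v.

1

We need (T - 6I)v = 0.
T - 6I = [[13, -26], [13, -26]].
Row 1: (13)·2 + (-26)·y = 0
Row 2: (13)·2 + (-26)·y = 0
Solving gives y = 1.
Check: T·(2, 1) = (12, 6) = 6·(2, 1).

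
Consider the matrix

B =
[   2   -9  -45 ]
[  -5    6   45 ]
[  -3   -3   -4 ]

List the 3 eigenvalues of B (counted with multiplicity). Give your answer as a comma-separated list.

Compute the characteristic polynomial p(μ) = det(μI - B).
Expanding along the first row, p(μ) = μ^3 - 4μ^2 - 65μ - 132.
Try μ = -4: p(-4) = 0, so -4 is a root.
Dividing by (μ + 4) leaves μ^2 - 8μ - 33.
The quadratic factors as (μ + 3)·(μ - 11).
Eigenvalues: -4, -3, 11.

-4, -3, 11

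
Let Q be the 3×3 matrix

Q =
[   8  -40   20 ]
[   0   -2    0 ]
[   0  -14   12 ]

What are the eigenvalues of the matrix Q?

The characteristic polynomial is p(r) = det(rI - Q).
Cofactor expansion gives p(r) = r^3 - 18r^2 + 56r + 192.
Rational-root test: r = -2 gives p(-2) = 0.
Factor out (r + 2): p(r) = (r + 2)·(r^2 - 20r + 96).
The quadratic factors as (r - 8)·(r - 12).
Eigenvalues: -2, 8, 12.

-2, 8, 12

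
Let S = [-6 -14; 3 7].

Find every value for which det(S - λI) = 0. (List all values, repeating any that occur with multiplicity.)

0, 1

det(S - lambda·I) = (-6 - lambda)(7 - lambda) - (-14)·(3) = lambda^2 - lambda.
This factors as lambda·(lambda - 1) = 0.
Eigenvalues: 0, 1.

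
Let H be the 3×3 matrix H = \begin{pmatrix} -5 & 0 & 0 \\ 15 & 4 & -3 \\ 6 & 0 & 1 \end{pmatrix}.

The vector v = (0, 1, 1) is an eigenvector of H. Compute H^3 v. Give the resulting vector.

First find the eigenvalue: Hv = (0, 1, 1) = 1·(0, 1, 1), so λ = 1.
Then H^3 v = λ^3·v = 1^3·(0, 1, 1) = 1·(0, 1, 1) = (0, 1, 1).

(0, 1, 1)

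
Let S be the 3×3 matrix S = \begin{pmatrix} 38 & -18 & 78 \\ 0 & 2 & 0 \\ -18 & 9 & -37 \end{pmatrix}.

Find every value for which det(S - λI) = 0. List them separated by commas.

The characteristic polynomial is p(μ) = det(μI - S).
Cofactor expansion gives p(μ) = μ^3 - 3μ^2 + 4.
Try μ = 2: p(2) = 0, so 2 is a root.
Dividing by (μ - 2) leaves μ^2 - μ - 2.
The quadratic factors as (μ + 1)·(μ - 2).
Eigenvalues: -1, 2, 2.

-1, 2, 2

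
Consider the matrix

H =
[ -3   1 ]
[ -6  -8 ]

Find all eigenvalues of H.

-6, -5

det(H - rI) = (-3 - r)(-8 - r) - (1)·(-6) = r^2 + 11r + 30.
This factors as (r + 6)·(r + 5) = 0.
Eigenvalues: -6, -5.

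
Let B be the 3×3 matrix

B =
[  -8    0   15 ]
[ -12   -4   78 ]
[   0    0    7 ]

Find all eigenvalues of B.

-8, -4, 7

The characteristic polynomial is p(λ) = det(λI - B).
Expanding along the first row, p(λ) = λ^3 + 5λ^2 - 52λ - 224.
Rational-root test: λ = 7 gives p(7) = 0.
Factor out (λ - 7): p(λ) = (λ - 7)·(λ^2 + 12λ + 32).
The quadratic factors as (λ + 8)·(λ + 4).
Eigenvalues: -8, -4, 7.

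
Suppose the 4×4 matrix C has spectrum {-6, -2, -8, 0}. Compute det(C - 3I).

1485

If C has eigenvalues -6, -2, -8, 0, then C - 3I has eigenvalues -9, -5, -11, -3.
det(C - 3I) = (-9) · (-5) · (-11) · (-3) = 1485.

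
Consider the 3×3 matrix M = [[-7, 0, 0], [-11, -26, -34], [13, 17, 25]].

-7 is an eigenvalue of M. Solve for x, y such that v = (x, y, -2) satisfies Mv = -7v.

We need (M + 7I)v = 0.
M + 7I = [[0, 0, 0], [-11, -19, -34], [13, 17, 32]].
Row 1: (0)·x + (0)·y + (0)·-2 = 0
Row 2: (-11)·x + (-19)·y + (-34)·-2 = 0
Row 3: (13)·x + (17)·y + (32)·-2 = 0
Solving gives x = 1, y = 3.
Check: M·(1, 3, -2) = (-7, -21, 14) = -7·(1, 3, -2).

1, 3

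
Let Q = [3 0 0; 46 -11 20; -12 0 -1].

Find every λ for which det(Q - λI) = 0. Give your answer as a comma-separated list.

-11, -1, 3

The characteristic polynomial is p(λ) = det(λI - Q).
Cofactor expansion gives p(λ) = λ^3 + 9λ^2 - 25λ - 33.
Since p(-1) = 0, λ = -1 is a root.
Factor out (λ + 1): p(λ) = (λ + 1)·(λ^2 + 8λ - 33).
The quadratic factors as (λ + 11)·(λ - 3).
Eigenvalues: -11, -1, 3.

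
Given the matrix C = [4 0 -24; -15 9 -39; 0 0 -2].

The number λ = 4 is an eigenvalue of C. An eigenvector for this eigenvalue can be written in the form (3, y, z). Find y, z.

We need (C - 4I)v = 0.
C - 4I = [[0, 0, -24], [-15, 5, -39], [0, 0, -6]].
Row 1: (0)·3 + (0)·y + (-24)·z = 0
Row 2: (-15)·3 + (5)·y + (-39)·z = 0
Row 3: (0)·3 + (0)·y + (-6)·z = 0
Solving gives y = 9, z = 0.
Check: C·(3, 9, 0) = (12, 36, 0) = 4·(3, 9, 0).

9, 0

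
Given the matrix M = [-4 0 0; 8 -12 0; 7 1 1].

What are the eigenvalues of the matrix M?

-12, -4, 1

M is lower triangular, so its eigenvalues are the diagonal entries.
Diagonal: -4, -12, 1.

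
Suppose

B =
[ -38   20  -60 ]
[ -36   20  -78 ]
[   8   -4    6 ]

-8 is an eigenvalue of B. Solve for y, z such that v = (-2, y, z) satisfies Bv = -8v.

We need (B + 8I)v = 0.
B + 8I = [[-30, 20, -60], [-36, 28, -78], [8, -4, 14]].
Row 1: (-30)·-2 + (20)·y + (-60)·z = 0
Row 2: (-36)·-2 + (28)·y + (-78)·z = 0
Row 3: (8)·-2 + (-4)·y + (14)·z = 0
Solving gives y = 3, z = 2.
Check: B·(-2, 3, 2) = (16, -24, -16) = -8·(-2, 3, 2).

3, 2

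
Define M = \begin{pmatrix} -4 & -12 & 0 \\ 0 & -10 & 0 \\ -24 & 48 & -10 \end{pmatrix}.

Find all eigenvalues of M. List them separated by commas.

Compute the characteristic polynomial p(μ) = det(μI - M).
Cofactor expansion gives p(μ) = μ^3 + 24μ^2 + 180μ + 400.
Try μ = -10: p(-10) = 0, so -10 is a root.
Dividing by (μ + 10) leaves μ^2 + 14μ + 40.
The quadratic factors as (μ + 10)·(μ + 4).
Eigenvalues: -10, -10, -4.

-10, -10, -4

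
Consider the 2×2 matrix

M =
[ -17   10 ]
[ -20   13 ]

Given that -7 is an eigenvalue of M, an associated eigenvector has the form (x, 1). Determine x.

1

We need (M + 7I)v = 0.
M + 7I = [[-10, 10], [-20, 20]].
Row 1: (-10)·x + (10)·1 = 0
Row 2: (-20)·x + (20)·1 = 0
Solving gives x = 1.
Check: M·(1, 1) = (-7, -7) = -7·(1, 1).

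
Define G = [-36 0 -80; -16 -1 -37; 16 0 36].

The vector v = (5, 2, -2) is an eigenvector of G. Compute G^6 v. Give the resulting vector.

(20480, 8192, -8192)

First find the eigenvalue: Gv = (-20, -8, 8) = -4·(5, 2, -2), so λ = -4.
Then G^6 v = λ^6·v = (-4)^6·(5, 2, -2) = 4096·(5, 2, -2) = (20480, 8192, -8192).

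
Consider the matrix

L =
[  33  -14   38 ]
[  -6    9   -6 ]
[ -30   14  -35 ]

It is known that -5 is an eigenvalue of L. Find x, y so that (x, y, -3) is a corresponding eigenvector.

3, 0

We need (L + 5I)v = 0.
L + 5I = [[38, -14, 38], [-6, 14, -6], [-30, 14, -30]].
Row 1: (38)·x + (-14)·y + (38)·-3 = 0
Row 2: (-6)·x + (14)·y + (-6)·-3 = 0
Row 3: (-30)·x + (14)·y + (-30)·-3 = 0
Solving gives x = 3, y = 0.
Check: L·(3, 0, -3) = (-15, 0, 15) = -5·(3, 0, -3).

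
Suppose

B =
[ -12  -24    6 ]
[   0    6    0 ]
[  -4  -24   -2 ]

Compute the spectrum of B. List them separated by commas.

The characteristic polynomial is p(μ) = det(μI - B).
Expanding the 3×3 determinant: p(μ) = μ^3 + 8μ^2 - 36μ - 288.
Rational-root test: μ = 6 gives p(6) = 0.
Factor out (μ - 6): p(μ) = (μ - 6)·(μ^2 + 14μ + 48).
The quadratic factors as (μ + 8)·(μ + 6).
Eigenvalues: -8, -6, 6.

-8, -6, 6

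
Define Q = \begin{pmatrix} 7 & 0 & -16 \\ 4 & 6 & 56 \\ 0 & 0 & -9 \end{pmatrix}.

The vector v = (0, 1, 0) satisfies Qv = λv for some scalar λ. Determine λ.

Compute Qv: Q·(0, 1, 0) = (0, 6, 0).
Since Qv = λv, compare component 2: 6 = λ·1, so λ = 6.

6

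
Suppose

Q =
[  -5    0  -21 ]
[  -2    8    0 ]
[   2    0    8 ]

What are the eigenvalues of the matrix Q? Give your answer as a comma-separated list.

1, 2, 8

The characteristic polynomial is p(t) = det(tI - Q).
Expanding the 3×3 determinant: p(t) = t^3 - 11t^2 + 26t - 16.
Try t = 2: p(2) = 0, so 2 is a root.
Dividing by (t - 2) leaves t^2 - 9t + 8.
The quadratic factors as (t - 1)·(t - 8).
Eigenvalues: 1, 2, 8.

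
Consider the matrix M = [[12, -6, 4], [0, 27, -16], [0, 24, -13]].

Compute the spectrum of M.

3, 11, 12

The characteristic polynomial is p(μ) = det(μI - M).
Expanding the 3×3 determinant: p(μ) = μ^3 - 26μ^2 + 201μ - 396.
Rational-root test: μ = 11 gives p(11) = 0.
Factor out (μ - 11): p(μ) = (μ - 11)·(μ^2 - 15μ + 36).
The quadratic factors as (μ - 3)·(μ - 12).
Eigenvalues: 3, 11, 12.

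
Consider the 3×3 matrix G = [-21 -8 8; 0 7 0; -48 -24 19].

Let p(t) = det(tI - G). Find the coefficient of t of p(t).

-29

p(t) = t^3 - 5t^2 - 29t + 105.
The coefficient of t is -29.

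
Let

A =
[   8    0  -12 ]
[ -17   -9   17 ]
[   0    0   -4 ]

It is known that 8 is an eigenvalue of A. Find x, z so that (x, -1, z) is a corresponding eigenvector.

1, 0

We need (A - 8I)v = 0.
A - 8I = [[0, 0, -12], [-17, -17, 17], [0, 0, -12]].
Row 1: (0)·x + (0)·-1 + (-12)·z = 0
Row 2: (-17)·x + (-17)·-1 + (17)·z = 0
Row 3: (0)·x + (0)·-1 + (-12)·z = 0
Solving gives x = 1, z = 0.
Check: A·(1, -1, 0) = (8, -8, 0) = 8·(1, -1, 0).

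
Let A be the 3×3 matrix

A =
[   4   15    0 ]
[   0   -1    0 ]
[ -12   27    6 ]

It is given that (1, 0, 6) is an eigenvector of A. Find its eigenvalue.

4

Compute Av: A·(1, 0, 6) = (4, 0, 24).
Since Av = λv, compare component 1: 4 = λ·1, so λ = 4.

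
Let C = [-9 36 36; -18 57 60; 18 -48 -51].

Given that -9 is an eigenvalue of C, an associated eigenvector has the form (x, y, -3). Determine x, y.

We need (C + 9I)v = 0.
C + 9I = [[0, 36, 36], [-18, 66, 60], [18, -48, -42]].
Row 1: (0)·x + (36)·y + (36)·-3 = 0
Row 2: (-18)·x + (66)·y + (60)·-3 = 0
Row 3: (18)·x + (-48)·y + (-42)·-3 = 0
Solving gives x = 1, y = 3.
Check: C·(1, 3, -3) = (-9, -27, 27) = -9·(1, 3, -3).

1, 3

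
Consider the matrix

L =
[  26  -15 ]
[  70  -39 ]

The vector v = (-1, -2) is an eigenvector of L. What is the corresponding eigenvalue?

Compute Lv: L·(-1, -2) = (4, 8).
Since Lv = λv, compare component 1: 4 = λ·-1, so λ = -4.

-4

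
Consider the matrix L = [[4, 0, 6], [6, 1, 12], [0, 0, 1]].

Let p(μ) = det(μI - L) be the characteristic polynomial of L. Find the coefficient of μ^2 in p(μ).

-6

The coefficient of μ^2 of det(μI - L) is −trace(L).
trace(L) = (4) + (1) + (1) = 6, so the coefficient is -6.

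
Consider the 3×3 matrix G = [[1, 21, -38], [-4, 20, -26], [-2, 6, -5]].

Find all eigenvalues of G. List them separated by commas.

Compute the characteristic polynomial p(λ) = det(λI - G).
Cofactor expansion gives p(λ) = λ^3 - 16λ^2 + 79λ - 120.
Rational-root test: λ = 3 gives p(3) = 0.
Factor out (λ - 3): p(λ) = (λ - 3)·(λ^2 - 13λ + 40).
The quadratic factors as (λ - 5)·(λ - 8).
Eigenvalues: 3, 5, 8.

3, 5, 8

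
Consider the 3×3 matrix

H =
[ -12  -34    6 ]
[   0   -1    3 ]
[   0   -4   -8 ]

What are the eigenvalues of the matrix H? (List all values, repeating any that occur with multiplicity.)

-12, -5, -4

The characteristic polynomial is p(s) = det(sI - H).
Expanding along the first row, p(s) = s^3 + 21s^2 + 128s + 240.
Rational-root test: s = -4 gives p(-4) = 0.
Dividing by (s + 4) leaves s^2 + 17s + 60.
The quadratic factors as (s + 12)·(s + 5).
Eigenvalues: -12, -5, -4.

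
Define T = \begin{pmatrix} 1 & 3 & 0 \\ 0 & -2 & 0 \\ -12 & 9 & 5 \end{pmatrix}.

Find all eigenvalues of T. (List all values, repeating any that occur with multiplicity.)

Compute the characteristic polynomial p(s) = det(sI - T).
Expanding the 3×3 determinant: p(s) = s^3 - 4s^2 - 7s + 10.
Rational-root test: s = 5 gives p(5) = 0.
Factor out (s - 5): p(s) = (s - 5)·(s^2 + s - 2).
The quadratic factors as (s + 2)·(s - 1).
Eigenvalues: -2, 1, 5.

-2, 1, 5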